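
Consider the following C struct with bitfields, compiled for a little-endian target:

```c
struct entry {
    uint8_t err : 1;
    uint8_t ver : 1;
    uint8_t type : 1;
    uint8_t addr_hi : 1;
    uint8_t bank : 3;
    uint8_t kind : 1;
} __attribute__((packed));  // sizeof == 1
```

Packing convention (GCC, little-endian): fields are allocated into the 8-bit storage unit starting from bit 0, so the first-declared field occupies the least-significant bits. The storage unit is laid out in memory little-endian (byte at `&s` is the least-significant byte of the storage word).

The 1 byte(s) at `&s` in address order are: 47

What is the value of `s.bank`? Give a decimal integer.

4

[0]=0x47 (little-endian) → word 0x47
err:1 @ bit 0 → (0x47>>0)&0x1 = 0x1
ver:1 @ bit 1 → (0x47>>1)&0x1 = 0x1
type:1 @ bit 2 → (0x47>>2)&0x1 = 0x1
addr_hi:1 @ bit 3 → (0x47>>3)&0x1 = 0x0
bank:3 @ bit 4 → (0x47>>4)&0x7 = 0x4  ←
kind:1 @ bit 7 → (0x47>>7)&0x1 = 0x0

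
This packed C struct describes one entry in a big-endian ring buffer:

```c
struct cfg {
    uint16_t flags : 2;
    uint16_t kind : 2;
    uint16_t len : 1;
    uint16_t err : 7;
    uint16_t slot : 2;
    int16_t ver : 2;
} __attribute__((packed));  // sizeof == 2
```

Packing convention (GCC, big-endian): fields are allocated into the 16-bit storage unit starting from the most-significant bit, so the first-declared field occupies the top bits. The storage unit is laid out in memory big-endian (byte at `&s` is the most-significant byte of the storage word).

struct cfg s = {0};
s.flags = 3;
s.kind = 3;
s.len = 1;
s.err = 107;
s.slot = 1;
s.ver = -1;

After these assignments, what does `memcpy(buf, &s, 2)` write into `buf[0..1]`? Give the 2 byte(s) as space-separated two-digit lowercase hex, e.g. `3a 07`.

fe b7

flags (2b) val=3 bits=0x3 at bit 14: 0xc000
kind (2b) val=3 bits=0x3 at bit 12: 0xf000
len (1b) val=1 bits=0x1 at bit 11: 0xf800
err (7b) val=107 bits=0x6b at bit 4: 0xfeb0
slot (2b) val=1 bits=0x1 at bit 2: 0xfeb4
ver (2b) val=-1 bits=0x3 at bit 0: 0xfeb7
word = 0xfeb7 → big-endian bytes:
  [0]=0xfe  [1]=0xb7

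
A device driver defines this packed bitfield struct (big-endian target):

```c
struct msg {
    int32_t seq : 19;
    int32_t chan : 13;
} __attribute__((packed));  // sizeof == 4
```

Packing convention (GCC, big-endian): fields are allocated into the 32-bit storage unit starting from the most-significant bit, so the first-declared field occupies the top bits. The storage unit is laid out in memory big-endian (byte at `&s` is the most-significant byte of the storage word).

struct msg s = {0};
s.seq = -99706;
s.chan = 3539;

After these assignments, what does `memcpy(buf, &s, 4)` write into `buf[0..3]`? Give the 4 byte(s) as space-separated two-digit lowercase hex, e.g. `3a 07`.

seq (19b) val=-99706 bits=0x67a86 at bit 13: 0xcf50c000
chan (13b) val=3539 bits=0xdd3 at bit 0: 0xcf50cdd3
word = 0xcf50cdd3 → big-endian bytes:
  [0]=0xcf  [1]=0x50  [2]=0xcd  [3]=0xd3

cf 50 cd d3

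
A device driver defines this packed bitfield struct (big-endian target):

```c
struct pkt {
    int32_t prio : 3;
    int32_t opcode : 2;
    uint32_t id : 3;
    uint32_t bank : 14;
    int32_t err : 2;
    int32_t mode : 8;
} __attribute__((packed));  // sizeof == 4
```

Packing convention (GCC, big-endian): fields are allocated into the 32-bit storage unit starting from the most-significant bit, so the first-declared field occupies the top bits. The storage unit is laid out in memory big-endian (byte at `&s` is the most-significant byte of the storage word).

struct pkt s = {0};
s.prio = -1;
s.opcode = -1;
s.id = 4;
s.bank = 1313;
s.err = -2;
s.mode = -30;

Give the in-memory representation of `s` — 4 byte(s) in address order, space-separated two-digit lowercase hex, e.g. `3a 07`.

fc 14 86 e2

prio:3 = -1 → 0x7 << 29 → word 0xe0000000
opcode:2 = -1 → 0x3 << 27 → word 0xf8000000
id:3 = 4 → 0x4 << 24 → word 0xfc000000
bank:14 = 1313 → 0x521 << 10 → word 0xfc148400
err:2 = -2 → 0x2 << 8 → word 0xfc148600
mode:8 = -30 → 0xe2 << 0 → word 0xfc1486e2
word = 0xfc1486e2 → big-endian bytes:
  [0]=0xfc  [1]=0x14  [2]=0x86  [3]=0xe2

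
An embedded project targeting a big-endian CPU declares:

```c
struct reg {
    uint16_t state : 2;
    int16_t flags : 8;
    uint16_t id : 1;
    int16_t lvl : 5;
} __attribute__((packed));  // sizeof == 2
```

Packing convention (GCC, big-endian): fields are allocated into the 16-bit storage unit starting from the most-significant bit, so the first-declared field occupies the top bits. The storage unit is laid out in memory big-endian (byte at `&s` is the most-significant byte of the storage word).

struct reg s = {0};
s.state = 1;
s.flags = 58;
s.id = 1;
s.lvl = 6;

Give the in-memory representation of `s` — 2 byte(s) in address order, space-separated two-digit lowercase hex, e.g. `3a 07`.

4e a6

[14+:2] state=1 & 0x3 = 0x1; word=0x4000
[6+:8] flags=58 & 0xff = 0x3a; word=0x4e80
[5+:1] id=1 & 0x1 = 0x1; word=0x4ea0
[0+:5] lvl=6 & 0x1f = 0x6; word=0x4ea6
word = 0x4ea6 → big-endian bytes:
  [0]=0x4e  [1]=0xa6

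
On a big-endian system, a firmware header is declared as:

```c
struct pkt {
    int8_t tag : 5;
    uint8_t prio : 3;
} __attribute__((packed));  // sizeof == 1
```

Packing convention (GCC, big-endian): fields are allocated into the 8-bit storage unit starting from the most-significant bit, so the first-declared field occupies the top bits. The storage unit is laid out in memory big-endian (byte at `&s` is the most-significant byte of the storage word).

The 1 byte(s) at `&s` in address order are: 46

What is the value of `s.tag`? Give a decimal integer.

8

[0]=0x46 (big-endian) → word 0x46
tag [3+:5] = (word>>3) & 0x1f = 8  ←
prio [0+:3] = (word>>0) & 0x7 = 6
tag signed 5b, MSB=0: value = 8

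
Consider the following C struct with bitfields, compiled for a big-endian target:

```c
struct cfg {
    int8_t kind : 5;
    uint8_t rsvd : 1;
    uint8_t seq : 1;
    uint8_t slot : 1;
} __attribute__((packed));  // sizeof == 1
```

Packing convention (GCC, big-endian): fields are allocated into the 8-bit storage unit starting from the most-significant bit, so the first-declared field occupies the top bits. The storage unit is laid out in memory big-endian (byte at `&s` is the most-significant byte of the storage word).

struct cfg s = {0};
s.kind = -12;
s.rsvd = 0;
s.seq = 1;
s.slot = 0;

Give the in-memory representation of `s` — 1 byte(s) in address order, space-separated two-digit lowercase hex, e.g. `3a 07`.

[3+:5] kind=-12 & 0x1f = 0x14; word=0xa0
[2+:1] rsvd=0 & 0x1 = 0x0; word=0xa0
[1+:1] seq=1 & 0x1 = 0x1; word=0xa2
[0+:1] slot=0 & 0x1 = 0x0; word=0xa2
word = 0xa2 → big-endian bytes:
  [0]=0xa2

a2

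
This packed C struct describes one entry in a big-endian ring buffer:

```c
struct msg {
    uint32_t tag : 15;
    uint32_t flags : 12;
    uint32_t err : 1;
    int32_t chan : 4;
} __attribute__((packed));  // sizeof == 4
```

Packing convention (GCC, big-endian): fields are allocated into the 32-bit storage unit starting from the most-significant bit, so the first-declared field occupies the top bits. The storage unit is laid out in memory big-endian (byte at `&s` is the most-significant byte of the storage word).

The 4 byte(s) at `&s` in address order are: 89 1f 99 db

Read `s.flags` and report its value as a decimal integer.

3278

[0]=0x89 [1]=0x1f [2]=0x99 [3]=0xdb (big-endian) → word 0x891f99db
tag [17+:15] = (word>>17) & 0x7fff = 17551
flags [5+:12] = (word>>5) & 0xfff = 3278  ←
err [4+:1] = (word>>4) & 0x1 = 1
chan [0+:4] = (word>>0) & 0xf = 11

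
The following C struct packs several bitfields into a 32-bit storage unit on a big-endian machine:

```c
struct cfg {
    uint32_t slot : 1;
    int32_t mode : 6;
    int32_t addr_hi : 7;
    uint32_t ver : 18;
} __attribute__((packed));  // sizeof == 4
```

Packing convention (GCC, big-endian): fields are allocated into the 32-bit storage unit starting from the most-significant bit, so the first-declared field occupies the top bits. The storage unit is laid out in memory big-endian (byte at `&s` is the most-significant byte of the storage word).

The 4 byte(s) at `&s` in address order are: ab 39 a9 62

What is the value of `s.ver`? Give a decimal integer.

108898

[0]=0xab [1]=0x39 [2]=0xa9 [3]=0x62 (big-endian) → word 0xab39a962
slot:1 @ bit 31 → (0xab39a962>>31)&0x1 = 0x1
mode:6 @ bit 25 → (0xab39a962>>25)&0x3f = 0x15
addr_hi:7 @ bit 18 → (0xab39a962>>18)&0x7f = 0x4e
ver:18 @ bit 0 → (0xab39a962>>0)&0x3ffff = 0x1a962  ←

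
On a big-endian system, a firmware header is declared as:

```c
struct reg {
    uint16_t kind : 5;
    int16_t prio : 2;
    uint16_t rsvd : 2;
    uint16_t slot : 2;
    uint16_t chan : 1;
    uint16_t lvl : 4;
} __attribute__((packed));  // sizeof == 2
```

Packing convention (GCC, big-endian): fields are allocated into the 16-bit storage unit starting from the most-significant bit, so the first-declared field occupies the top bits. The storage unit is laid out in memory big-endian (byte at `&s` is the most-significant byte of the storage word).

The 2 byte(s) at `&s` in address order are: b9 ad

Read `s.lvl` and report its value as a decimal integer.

13

[0]=0xb9 [1]=0xad (big-endian) → word 0xb9ad
kind:5 @ bit 11 → (0xb9ad>>11)&0x1f = 0x17
prio:2 @ bit 9 → (0xb9ad>>9)&0x3 = 0x0
rsvd:2 @ bit 7 → (0xb9ad>>7)&0x3 = 0x3
slot:2 @ bit 5 → (0xb9ad>>5)&0x3 = 0x1
chan:1 @ bit 4 → (0xb9ad>>4)&0x1 = 0x0
lvl:4 @ bit 0 → (0xb9ad>>0)&0xf = 0xd  ←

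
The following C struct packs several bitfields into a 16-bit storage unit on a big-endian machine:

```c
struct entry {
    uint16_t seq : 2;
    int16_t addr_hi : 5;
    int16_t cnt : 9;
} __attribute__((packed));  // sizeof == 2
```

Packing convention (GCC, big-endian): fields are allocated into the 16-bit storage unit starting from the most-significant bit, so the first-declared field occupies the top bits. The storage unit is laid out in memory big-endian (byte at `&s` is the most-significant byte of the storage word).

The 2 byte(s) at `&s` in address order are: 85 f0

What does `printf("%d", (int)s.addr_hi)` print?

2

[0]=0x85 [1]=0xf0 (big-endian) → word 0x85f0
seq:2 @ bit 14 → (0x85f0>>14)&0x3 = 0x2
addr_hi:5 @ bit 9 → (0x85f0>>9)&0x1f = 0x2  ←
cnt:9 @ bit 0 → (0x85f0>>0)&0x1ff = 0x1f0
addr_hi signed 5b, MSB=0: value = 2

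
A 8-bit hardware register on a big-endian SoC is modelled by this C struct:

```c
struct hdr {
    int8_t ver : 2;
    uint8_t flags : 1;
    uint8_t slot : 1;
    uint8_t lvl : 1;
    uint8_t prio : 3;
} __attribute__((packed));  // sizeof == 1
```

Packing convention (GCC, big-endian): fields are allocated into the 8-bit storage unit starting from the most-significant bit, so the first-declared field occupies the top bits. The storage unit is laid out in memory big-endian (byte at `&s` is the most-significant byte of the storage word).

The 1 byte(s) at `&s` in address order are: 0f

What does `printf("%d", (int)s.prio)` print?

[0]=0x0f (big-endian) → word 0x0f
ver:2 @ bit 6 → (0x0f>>6)&0x3 = 0x0
flags:1 @ bit 5 → (0x0f>>5)&0x1 = 0x0
slot:1 @ bit 4 → (0x0f>>4)&0x1 = 0x0
lvl:1 @ bit 3 → (0x0f>>3)&0x1 = 0x1
prio:3 @ bit 0 → (0x0f>>0)&0x7 = 0x7  ←

7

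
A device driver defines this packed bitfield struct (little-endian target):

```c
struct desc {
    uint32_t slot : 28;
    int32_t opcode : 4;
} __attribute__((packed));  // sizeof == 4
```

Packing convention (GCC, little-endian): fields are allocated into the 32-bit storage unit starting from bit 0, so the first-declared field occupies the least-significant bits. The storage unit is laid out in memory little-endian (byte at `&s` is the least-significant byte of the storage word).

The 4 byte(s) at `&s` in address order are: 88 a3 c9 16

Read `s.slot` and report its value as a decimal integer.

113877896

[0]=0x88 [1]=0xa3 [2]=0xc9 [3]=0x16 (little-endian) → word 0x16c9a388
slot [0+:28] = (word>>0) & 0xfffffff = 113877896  ←
opcode [28+:4] = (word>>28) & 0xf = 1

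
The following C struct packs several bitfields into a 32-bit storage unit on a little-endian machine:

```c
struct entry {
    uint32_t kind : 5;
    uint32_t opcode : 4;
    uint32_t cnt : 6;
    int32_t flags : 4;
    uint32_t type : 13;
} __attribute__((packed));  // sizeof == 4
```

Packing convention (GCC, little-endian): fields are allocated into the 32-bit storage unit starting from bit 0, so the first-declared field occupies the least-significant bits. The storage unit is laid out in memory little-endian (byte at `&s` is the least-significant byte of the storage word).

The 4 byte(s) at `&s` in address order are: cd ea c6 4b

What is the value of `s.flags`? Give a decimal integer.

[0]=0xcd [1]=0xea [2]=0xc6 [3]=0x4b (little-endian) → word 0x4bc6eacd
kind [0+:5] = (word>>0) & 0x1f = 13
opcode [5+:4] = (word>>5) & 0xf = 6
cnt [9+:6] = (word>>9) & 0x3f = 53
flags [15+:4] = (word>>15) & 0xf = 13  ←
type [19+:13] = (word>>19) & 0x1fff = 2424
flags signed 4b, MSB=1: 13 - 16 = -3

-3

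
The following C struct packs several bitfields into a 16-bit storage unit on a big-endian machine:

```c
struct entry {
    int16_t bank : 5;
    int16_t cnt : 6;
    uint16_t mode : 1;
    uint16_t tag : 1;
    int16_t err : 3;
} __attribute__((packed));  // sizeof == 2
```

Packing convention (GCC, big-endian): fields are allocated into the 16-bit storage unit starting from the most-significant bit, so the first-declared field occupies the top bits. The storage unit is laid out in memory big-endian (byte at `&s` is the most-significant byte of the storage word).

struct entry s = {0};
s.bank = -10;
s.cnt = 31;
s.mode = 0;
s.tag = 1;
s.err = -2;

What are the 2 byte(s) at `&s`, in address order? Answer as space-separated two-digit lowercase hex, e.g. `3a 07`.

b3 ee

bank (5b) val=-10 bits=0x16 at bit 11: 0xb000
cnt (6b) val=31 bits=0x1f at bit 5: 0xb3e0
mode (1b) val=0 bits=0x0 at bit 4: 0xb3e0
tag (1b) val=1 bits=0x1 at bit 3: 0xb3e8
err (3b) val=-2 bits=0x6 at bit 0: 0xb3ee
word = 0xb3ee → big-endian bytes:
  [0]=0xb3  [1]=0xee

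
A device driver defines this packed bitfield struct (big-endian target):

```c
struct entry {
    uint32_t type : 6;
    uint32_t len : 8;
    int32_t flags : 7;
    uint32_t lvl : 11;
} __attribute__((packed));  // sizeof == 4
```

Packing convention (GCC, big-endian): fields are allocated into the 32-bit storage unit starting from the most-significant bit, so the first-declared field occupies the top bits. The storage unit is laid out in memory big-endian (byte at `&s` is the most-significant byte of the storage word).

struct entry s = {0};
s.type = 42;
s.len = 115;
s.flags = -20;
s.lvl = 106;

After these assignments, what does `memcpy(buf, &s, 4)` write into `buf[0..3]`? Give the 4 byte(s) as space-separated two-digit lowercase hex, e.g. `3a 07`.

a9 cf 60 6a

type:6 = 42 → 0x2a << 26 → word 0xa8000000
len:8 = 115 → 0x73 << 18 → word 0xa9cc0000
flags:7 = -20 → 0x6c << 11 → word 0xa9cf6000
lvl:11 = 106 → 0x6a << 0 → word 0xa9cf606a
word = 0xa9cf606a → big-endian bytes:
  [0]=0xa9  [1]=0xcf  [2]=0x60  [3]=0x6a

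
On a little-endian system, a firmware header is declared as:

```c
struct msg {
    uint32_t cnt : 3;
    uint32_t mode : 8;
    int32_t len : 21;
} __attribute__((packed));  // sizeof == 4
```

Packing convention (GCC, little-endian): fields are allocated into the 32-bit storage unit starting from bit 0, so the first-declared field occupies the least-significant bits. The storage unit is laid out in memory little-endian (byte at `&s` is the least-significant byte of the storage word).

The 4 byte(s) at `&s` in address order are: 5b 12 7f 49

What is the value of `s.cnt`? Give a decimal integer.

[0]=0x5b [1]=0x12 [2]=0x7f [3]=0x49 (little-endian) → word 0x497f125b
cnt:3 @ bit 0 → (0x497f125b>>0)&0x7 = 0x3  ←
mode:8 @ bit 3 → (0x497f125b>>3)&0xff = 0x4b
len:21 @ bit 11 → (0x497f125b>>11)&0x1fffff = 0x92fe2

3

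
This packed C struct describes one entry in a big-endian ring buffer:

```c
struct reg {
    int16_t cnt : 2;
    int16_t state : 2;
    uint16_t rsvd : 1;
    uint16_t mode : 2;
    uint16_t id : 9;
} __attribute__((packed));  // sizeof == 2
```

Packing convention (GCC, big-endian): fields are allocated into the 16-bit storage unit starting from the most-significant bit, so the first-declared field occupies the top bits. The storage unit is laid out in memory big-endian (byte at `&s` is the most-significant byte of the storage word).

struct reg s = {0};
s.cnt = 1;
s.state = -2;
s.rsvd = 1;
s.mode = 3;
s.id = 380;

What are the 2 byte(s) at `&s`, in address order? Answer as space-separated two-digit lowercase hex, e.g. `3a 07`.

6f 7c

cnt:2 = 1 → 0x1 << 14 → word 0x4000
state:2 = -2 → 0x2 << 12 → word 0x6000
rsvd:1 = 1 → 0x1 << 11 → word 0x6800
mode:2 = 3 → 0x3 << 9 → word 0x6e00
id:9 = 380 → 0x17c << 0 → word 0x6f7c
word = 0x6f7c → big-endian bytes:
  [0]=0x6f  [1]=0x7c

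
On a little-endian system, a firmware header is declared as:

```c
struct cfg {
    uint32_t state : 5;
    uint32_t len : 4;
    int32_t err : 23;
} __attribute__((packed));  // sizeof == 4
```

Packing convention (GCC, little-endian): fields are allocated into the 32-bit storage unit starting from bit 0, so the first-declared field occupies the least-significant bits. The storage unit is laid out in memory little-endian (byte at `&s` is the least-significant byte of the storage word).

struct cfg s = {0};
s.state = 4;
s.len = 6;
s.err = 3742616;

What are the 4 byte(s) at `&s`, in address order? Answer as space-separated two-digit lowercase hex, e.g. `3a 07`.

c4 30 37 72

state (5b) val=4 bits=0x4 at bit 0: 0x00000004
len (4b) val=6 bits=0x6 at bit 5: 0x000000c4
err (23b) val=3742616 bits=0x391b98 at bit 9: 0x723730c4
word = 0x723730c4 → little-endian bytes:
  [0]=0xc4  [1]=0x30  [2]=0x37  [3]=0x72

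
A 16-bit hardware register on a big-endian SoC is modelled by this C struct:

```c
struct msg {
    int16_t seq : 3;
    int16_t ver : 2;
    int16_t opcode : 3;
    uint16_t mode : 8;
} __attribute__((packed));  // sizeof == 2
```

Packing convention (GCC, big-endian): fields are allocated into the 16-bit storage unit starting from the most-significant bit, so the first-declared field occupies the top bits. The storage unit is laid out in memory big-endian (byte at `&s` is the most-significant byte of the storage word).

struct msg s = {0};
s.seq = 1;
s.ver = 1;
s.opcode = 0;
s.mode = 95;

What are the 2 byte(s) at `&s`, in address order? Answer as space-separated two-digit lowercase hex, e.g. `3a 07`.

seq (3b) val=1 bits=0x1 at bit 13: 0x2000
ver (2b) val=1 bits=0x1 at bit 11: 0x2800
opcode (3b) val=0 bits=0x0 at bit 8: 0x2800
mode (8b) val=95 bits=0x5f at bit 0: 0x285f
word = 0x285f → big-endian bytes:
  [0]=0x28  [1]=0x5f

28 5f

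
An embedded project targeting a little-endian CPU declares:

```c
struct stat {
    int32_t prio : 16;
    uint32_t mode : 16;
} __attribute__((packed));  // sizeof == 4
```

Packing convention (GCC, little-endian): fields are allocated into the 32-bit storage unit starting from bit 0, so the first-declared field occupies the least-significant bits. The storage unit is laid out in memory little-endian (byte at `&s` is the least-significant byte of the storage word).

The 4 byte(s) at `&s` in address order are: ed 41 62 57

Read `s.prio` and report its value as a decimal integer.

16877

[0]=0xed [1]=0x41 [2]=0x62 [3]=0x57 (little-endian) → word 0x576241ed
prio:16 @ bit 0 → (0x576241ed>>0)&0xffff = 0x41ed  ←
mode:16 @ bit 16 → (0x576241ed>>16)&0xffff = 0x5762
prio signed 16b, MSB=0: value = 16877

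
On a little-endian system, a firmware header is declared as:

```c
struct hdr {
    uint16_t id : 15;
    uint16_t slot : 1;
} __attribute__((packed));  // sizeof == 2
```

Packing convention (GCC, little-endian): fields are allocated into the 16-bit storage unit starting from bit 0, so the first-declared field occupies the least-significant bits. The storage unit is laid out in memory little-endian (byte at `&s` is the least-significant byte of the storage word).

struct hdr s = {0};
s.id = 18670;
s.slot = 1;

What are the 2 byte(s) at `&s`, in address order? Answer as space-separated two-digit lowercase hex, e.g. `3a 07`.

ee c8

id:15 = 18670 → 0x48ee << 0 → word 0x48ee
slot:1 = 1 → 0x1 << 15 → word 0xc8ee
word = 0xc8ee → little-endian bytes:
  [0]=0xee  [1]=0xc8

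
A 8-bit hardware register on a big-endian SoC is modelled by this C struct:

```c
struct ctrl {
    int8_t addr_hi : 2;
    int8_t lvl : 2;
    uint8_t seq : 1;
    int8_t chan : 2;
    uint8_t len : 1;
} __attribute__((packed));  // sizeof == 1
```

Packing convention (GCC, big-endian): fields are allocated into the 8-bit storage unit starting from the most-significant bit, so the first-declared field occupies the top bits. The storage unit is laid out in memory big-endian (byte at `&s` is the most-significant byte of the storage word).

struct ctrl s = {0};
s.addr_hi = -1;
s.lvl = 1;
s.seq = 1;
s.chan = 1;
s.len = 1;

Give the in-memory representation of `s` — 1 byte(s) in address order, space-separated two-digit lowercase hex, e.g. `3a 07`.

[6+:2] addr_hi=-1 & 0x3 = 0x3; word=0xc0
[4+:2] lvl=1 & 0x3 = 0x1; word=0xd0
[3+:1] seq=1 & 0x1 = 0x1; word=0xd8
[1+:2] chan=1 & 0x3 = 0x1; word=0xda
[0+:1] len=1 & 0x1 = 0x1; word=0xdb
word = 0xdb → big-endian bytes:
  [0]=0xdb

db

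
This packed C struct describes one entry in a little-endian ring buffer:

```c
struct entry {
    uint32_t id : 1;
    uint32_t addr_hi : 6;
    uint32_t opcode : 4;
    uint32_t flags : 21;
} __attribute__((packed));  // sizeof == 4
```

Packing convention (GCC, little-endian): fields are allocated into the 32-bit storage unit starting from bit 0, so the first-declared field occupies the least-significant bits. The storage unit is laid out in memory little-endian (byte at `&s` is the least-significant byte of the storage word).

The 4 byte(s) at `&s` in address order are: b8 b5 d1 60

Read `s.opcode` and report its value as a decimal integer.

[0]=0xb8 [1]=0xb5 [2]=0xd1 [3]=0x60 (little-endian) → word 0x60d1b5b8
id:1 @ bit 0 → (0x60d1b5b8>>0)&0x1 = 0x0
addr_hi:6 @ bit 1 → (0x60d1b5b8>>1)&0x3f = 0x1c
opcode:4 @ bit 7 → (0x60d1b5b8>>7)&0xf = 0xb  ←
flags:21 @ bit 11 → (0x60d1b5b8>>11)&0x1fffff = 0xc1a36

11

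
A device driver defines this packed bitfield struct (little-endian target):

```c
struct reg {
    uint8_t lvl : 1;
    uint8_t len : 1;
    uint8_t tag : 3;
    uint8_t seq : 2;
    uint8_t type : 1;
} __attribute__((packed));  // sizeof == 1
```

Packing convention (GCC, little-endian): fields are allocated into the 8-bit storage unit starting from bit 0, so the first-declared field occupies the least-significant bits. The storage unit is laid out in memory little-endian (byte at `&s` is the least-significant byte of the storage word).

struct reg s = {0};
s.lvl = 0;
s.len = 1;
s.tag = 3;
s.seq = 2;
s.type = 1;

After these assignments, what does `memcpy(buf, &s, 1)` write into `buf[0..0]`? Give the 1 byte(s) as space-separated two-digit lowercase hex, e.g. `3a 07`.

ce

[0+:1] lvl=0 & 0x1 = 0x0; word=0x00
[1+:1] len=1 & 0x1 = 0x1; word=0x02
[2+:3] tag=3 & 0x7 = 0x3; word=0x0e
[5+:2] seq=2 & 0x3 = 0x2; word=0x4e
[7+:1] type=1 & 0x1 = 0x1; word=0xce
word = 0xce → little-endian bytes:
  [0]=0xce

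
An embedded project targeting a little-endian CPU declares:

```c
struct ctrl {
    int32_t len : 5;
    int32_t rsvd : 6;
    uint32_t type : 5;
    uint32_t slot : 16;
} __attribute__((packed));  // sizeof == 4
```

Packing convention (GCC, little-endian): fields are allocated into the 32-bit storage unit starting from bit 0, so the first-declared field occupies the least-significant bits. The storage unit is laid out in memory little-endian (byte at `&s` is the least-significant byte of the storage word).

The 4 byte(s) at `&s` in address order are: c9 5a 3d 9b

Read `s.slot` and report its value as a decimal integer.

39741

[0]=0xc9 [1]=0x5a [2]=0x3d [3]=0x9b (little-endian) → word 0x9b3d5ac9
len [0+:5] = (word>>0) & 0x1f = 9
rsvd [5+:6] = (word>>5) & 0x3f = 22
type [11+:5] = (word>>11) & 0x1f = 11
slot [16+:16] = (word>>16) & 0xffff = 39741  ←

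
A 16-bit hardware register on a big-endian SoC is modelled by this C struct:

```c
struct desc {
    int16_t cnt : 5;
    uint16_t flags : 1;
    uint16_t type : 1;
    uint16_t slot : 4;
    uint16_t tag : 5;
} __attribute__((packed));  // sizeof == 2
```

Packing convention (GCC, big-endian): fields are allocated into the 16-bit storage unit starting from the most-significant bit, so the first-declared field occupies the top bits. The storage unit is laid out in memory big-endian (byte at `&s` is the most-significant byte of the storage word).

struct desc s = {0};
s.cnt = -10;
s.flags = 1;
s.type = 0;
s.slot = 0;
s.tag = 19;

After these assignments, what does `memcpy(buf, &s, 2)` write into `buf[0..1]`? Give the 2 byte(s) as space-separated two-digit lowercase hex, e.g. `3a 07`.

cnt:5 = -10 → 0x16 << 11 → word 0xb000
flags:1 = 1 → 0x1 << 10 → word 0xb400
type:1 = 0 → 0x0 << 9 → word 0xb400
slot:4 = 0 → 0x0 << 5 → word 0xb400
tag:5 = 19 → 0x13 << 0 → word 0xb413
word = 0xb413 → big-endian bytes:
  [0]=0xb4  [1]=0x13

b4 13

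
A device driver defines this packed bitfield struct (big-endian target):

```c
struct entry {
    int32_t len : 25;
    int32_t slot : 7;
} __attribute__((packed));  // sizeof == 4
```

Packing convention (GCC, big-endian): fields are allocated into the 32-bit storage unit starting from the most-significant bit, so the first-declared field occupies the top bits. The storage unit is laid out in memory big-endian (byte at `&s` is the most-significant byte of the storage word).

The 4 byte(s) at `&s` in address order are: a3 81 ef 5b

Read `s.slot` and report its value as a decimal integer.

[0]=0xa3 [1]=0x81 [2]=0xef [3]=0x5b (big-endian) → word 0xa381ef5b
len [7+:25] = (word>>7) & 0x1ffffff = 21431262
slot [0+:7] = (word>>0) & 0x7f = 91  ←
slot signed 7b, MSB=1: 91 - 128 = -37

-37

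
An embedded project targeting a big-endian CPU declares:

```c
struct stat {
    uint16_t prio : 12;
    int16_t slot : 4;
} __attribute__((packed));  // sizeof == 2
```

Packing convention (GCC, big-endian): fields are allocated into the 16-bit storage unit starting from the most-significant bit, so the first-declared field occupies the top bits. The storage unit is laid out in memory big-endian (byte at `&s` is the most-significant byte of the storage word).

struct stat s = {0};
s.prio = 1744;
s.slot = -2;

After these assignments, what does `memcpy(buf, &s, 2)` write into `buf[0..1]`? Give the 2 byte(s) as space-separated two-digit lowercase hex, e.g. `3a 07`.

6d 0e

[4+:12] prio=1744 & 0xfff = 0x6d0; word=0x6d00
[0+:4] slot=-2 & 0xf = 0xe; word=0x6d0e
word = 0x6d0e → big-endian bytes:
  [0]=0x6d  [1]=0x0e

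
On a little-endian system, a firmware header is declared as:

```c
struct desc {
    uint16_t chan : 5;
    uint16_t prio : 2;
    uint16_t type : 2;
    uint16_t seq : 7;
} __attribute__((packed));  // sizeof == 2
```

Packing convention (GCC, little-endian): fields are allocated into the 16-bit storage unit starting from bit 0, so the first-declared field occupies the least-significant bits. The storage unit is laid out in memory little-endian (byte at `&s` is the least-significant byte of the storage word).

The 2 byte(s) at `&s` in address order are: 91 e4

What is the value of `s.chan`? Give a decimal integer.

17

[0]=0x91 [1]=0xe4 (little-endian) → word 0xe491
chan [0+:5] = (word>>0) & 0x1f = 17  ←
prio [5+:2] = (word>>5) & 0x3 = 0
type [7+:2] = (word>>7) & 0x3 = 1
seq [9+:7] = (word>>9) & 0x7f = 114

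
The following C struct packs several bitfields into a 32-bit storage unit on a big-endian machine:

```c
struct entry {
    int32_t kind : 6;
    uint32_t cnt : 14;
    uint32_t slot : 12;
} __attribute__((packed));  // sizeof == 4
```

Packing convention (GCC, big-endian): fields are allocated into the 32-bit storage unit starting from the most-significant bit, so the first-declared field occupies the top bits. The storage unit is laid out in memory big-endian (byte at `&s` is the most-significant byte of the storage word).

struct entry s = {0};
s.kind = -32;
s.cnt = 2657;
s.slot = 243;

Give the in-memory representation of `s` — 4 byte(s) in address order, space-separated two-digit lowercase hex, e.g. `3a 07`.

80 a6 10 f3

kind:6 = -32 → 0x20 << 26 → word 0x80000000
cnt:14 = 2657 → 0xa61 << 12 → word 0x80a61000
slot:12 = 243 → 0xf3 << 0 → word 0x80a610f3
word = 0x80a610f3 → big-endian bytes:
  [0]=0x80  [1]=0xa6  [2]=0x10  [3]=0xf3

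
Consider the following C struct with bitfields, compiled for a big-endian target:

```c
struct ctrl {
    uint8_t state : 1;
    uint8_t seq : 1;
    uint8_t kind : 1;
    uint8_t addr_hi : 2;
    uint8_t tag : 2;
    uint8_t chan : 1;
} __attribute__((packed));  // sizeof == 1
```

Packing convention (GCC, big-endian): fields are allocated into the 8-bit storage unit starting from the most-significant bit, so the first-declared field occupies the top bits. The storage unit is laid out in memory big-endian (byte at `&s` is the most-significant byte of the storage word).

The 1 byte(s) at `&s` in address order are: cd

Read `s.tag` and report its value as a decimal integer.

[0]=0xcd (big-endian) → word 0xcd
state [7+:1] = (word>>7) & 0x1 = 1
seq [6+:1] = (word>>6) & 0x1 = 1
kind [5+:1] = (word>>5) & 0x1 = 0
addr_hi [3+:2] = (word>>3) & 0x3 = 1
tag [1+:2] = (word>>1) & 0x3 = 2  ←
chan [0+:1] = (word>>0) & 0x1 = 1

2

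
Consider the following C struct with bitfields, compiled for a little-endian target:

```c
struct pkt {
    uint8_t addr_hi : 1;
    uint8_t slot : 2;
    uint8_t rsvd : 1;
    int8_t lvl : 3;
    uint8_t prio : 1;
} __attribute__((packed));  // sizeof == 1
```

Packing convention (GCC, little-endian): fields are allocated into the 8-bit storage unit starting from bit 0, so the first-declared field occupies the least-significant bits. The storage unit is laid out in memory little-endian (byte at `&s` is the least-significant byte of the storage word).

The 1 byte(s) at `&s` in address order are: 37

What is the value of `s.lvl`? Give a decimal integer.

[0]=0x37 (little-endian) → word 0x37
addr_hi:1 @ bit 0 → (0x37>>0)&0x1 = 0x1
slot:2 @ bit 1 → (0x37>>1)&0x3 = 0x3
rsvd:1 @ bit 3 → (0x37>>3)&0x1 = 0x0
lvl:3 @ bit 4 → (0x37>>4)&0x7 = 0x3  ←
prio:1 @ bit 7 → (0x37>>7)&0x1 = 0x0
lvl signed 3b, MSB=0: value = 3

3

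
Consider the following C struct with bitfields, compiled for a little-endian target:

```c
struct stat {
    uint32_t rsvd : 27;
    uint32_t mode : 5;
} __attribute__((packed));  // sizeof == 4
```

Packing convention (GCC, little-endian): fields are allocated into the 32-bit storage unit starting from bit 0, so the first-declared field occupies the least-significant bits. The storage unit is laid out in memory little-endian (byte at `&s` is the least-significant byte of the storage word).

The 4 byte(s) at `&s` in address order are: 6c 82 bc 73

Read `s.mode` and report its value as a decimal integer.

[0]=0x6c [1]=0x82 [2]=0xbc [3]=0x73 (little-endian) → word 0x73bc826c
rsvd [0+:27] = (word>>0) & 0x7ffffff = 62685804
mode [27+:5] = (word>>27) & 0x1f = 14  ←

14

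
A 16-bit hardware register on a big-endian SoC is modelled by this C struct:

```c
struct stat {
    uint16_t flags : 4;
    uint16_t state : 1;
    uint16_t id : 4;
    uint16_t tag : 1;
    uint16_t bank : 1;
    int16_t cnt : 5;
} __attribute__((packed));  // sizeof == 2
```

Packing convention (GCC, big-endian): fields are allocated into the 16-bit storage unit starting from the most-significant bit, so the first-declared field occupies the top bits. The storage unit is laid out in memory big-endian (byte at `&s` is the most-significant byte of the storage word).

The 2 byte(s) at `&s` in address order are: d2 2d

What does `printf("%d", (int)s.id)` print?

[0]=0xd2 [1]=0x2d (big-endian) → word 0xd22d
flags [12+:4] = (word>>12) & 0xf = 13
state [11+:1] = (word>>11) & 0x1 = 0
id [7+:4] = (word>>7) & 0xf = 4  ←
tag [6+:1] = (word>>6) & 0x1 = 0
bank [5+:1] = (word>>5) & 0x1 = 1
cnt [0+:5] = (word>>0) & 0x1f = 13

4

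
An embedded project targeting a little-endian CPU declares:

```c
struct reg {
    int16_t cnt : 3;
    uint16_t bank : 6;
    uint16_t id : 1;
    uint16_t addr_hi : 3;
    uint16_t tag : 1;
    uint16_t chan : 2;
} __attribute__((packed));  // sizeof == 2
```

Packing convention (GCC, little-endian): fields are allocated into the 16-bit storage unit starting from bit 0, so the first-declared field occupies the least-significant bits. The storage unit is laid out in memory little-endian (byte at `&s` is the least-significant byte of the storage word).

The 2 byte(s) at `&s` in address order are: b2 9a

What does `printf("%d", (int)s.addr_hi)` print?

[0]=0xb2 [1]=0x9a (little-endian) → word 0x9ab2
cnt:3 @ bit 0 → (0x9ab2>>0)&0x7 = 0x2
bank:6 @ bit 3 → (0x9ab2>>3)&0x3f = 0x16
id:1 @ bit 9 → (0x9ab2>>9)&0x1 = 0x1
addr_hi:3 @ bit 10 → (0x9ab2>>10)&0x7 = 0x6  ←
tag:1 @ bit 13 → (0x9ab2>>13)&0x1 = 0x0
chan:2 @ bit 14 → (0x9ab2>>14)&0x3 = 0x2

6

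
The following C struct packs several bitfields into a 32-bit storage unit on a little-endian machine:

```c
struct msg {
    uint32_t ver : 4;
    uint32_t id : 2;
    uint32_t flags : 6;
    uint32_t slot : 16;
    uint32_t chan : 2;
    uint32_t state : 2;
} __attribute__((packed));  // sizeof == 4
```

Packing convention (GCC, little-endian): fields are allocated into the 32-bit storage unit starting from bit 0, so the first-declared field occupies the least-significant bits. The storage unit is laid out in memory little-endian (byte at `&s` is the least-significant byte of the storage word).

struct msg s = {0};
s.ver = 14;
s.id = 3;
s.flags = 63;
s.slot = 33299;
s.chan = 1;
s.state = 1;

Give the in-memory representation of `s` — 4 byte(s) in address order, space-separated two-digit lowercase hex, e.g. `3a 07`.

fe 3f 21 58

ver (4b) val=14 bits=0xe at bit 0: 0x0000000e
id (2b) val=3 bits=0x3 at bit 4: 0x0000003e
flags (6b) val=63 bits=0x3f at bit 6: 0x00000ffe
slot (16b) val=33299 bits=0x8213 at bit 12: 0x08213ffe
chan (2b) val=1 bits=0x1 at bit 28: 0x18213ffe
state (2b) val=1 bits=0x1 at bit 30: 0x58213ffe
word = 0x58213ffe → little-endian bytes:
  [0]=0xfe  [1]=0x3f  [2]=0x21  [3]=0x58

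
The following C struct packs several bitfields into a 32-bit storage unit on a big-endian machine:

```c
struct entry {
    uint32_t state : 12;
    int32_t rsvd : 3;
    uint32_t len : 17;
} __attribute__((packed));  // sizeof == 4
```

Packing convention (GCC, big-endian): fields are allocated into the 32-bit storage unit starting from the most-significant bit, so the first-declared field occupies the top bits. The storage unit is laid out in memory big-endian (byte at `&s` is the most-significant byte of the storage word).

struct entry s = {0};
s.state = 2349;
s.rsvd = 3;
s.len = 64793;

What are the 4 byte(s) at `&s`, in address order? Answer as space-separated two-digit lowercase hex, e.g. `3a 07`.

state:12 = 2349 → 0x92d << 20 → word 0x92d00000
rsvd:3 = 3 → 0x3 << 17 → word 0x92d60000
len:17 = 64793 → 0xfd19 << 0 → word 0x92d6fd19
word = 0x92d6fd19 → big-endian bytes:
  [0]=0x92  [1]=0xd6  [2]=0xfd  [3]=0x19

92 d6 fd 19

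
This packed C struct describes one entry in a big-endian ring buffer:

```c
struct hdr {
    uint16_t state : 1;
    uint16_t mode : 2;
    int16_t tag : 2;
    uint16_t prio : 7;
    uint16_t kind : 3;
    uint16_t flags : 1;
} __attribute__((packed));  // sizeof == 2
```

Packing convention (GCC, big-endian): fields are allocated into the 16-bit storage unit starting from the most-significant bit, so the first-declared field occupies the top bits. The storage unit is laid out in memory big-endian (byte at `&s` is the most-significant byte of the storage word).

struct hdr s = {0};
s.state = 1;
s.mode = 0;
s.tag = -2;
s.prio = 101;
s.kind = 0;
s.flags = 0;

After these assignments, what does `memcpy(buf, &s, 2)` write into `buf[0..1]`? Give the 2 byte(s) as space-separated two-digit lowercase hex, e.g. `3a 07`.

state (1b) val=1 bits=0x1 at bit 15: 0x8000
mode (2b) val=0 bits=0x0 at bit 13: 0x8000
tag (2b) val=-2 bits=0x2 at bit 11: 0x9000
prio (7b) val=101 bits=0x65 at bit 4: 0x9650
kind (3b) val=0 bits=0x0 at bit 1: 0x9650
flags (1b) val=0 bits=0x0 at bit 0: 0x9650
word = 0x9650 → big-endian bytes:
  [0]=0x96  [1]=0x50

96 50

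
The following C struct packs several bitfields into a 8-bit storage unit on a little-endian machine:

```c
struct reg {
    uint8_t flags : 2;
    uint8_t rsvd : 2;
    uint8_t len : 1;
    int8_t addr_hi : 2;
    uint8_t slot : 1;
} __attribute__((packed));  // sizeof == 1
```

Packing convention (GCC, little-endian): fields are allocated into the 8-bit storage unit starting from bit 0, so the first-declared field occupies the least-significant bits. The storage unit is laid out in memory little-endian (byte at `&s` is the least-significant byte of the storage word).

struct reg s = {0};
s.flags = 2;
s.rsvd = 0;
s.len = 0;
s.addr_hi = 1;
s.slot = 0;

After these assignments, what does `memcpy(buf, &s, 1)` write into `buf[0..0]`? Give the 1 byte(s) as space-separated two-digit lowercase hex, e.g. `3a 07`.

22

[0+:2] flags=2 & 0x3 = 0x2; word=0x02
[2+:2] rsvd=0 & 0x3 = 0x0; word=0x02
[4+:1] len=0 & 0x1 = 0x0; word=0x02
[5+:2] addr_hi=1 & 0x3 = 0x1; word=0x22
[7+:1] slot=0 & 0x1 = 0x0; word=0x22
word = 0x22 → little-endian bytes:
  [0]=0x22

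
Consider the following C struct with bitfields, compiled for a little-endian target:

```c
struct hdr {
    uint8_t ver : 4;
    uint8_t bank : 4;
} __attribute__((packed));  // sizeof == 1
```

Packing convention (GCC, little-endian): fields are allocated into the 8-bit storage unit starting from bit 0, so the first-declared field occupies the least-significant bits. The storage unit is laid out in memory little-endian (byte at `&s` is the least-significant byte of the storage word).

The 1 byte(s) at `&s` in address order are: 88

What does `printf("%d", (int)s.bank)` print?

8

[0]=0x88 (little-endian) → word 0x88
ver [0+:4] = (word>>0) & 0xf = 8
bank [4+:4] = (word>>4) & 0xf = 8  ←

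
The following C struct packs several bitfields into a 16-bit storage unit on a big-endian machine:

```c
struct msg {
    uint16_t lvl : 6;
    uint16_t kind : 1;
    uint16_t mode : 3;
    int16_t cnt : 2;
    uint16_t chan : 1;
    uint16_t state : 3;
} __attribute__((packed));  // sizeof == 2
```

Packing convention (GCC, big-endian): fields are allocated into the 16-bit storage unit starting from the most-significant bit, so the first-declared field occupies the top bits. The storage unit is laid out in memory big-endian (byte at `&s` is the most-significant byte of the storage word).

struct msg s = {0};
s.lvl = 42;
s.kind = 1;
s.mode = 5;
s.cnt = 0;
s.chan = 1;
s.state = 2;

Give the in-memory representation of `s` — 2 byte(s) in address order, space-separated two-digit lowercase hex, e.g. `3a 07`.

lvl (6b) val=42 bits=0x2a at bit 10: 0xa800
kind (1b) val=1 bits=0x1 at bit 9: 0xaa00
mode (3b) val=5 bits=0x5 at bit 6: 0xab40
cnt (2b) val=0 bits=0x0 at bit 4: 0xab40
chan (1b) val=1 bits=0x1 at bit 3: 0xab48
state (3b) val=2 bits=0x2 at bit 0: 0xab4a
word = 0xab4a → big-endian bytes:
  [0]=0xab  [1]=0x4a

ab 4a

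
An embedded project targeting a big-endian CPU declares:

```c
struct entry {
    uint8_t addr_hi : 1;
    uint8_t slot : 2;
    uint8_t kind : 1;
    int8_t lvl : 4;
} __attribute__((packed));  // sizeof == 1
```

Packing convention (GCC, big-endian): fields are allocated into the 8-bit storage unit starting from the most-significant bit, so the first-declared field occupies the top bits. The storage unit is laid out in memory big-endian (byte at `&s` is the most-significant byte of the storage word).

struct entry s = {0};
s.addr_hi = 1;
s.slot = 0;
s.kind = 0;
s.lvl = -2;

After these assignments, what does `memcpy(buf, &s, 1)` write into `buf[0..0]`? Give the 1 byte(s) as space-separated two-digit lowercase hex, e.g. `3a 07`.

addr_hi:1 = 1 → 0x1 << 7 → word 0x80
slot:2 = 0 → 0x0 << 5 → word 0x80
kind:1 = 0 → 0x0 << 4 → word 0x80
lvl:4 = -2 → 0xe << 0 → word 0x8e
word = 0x8e → big-endian bytes:
  [0]=0x8e

8e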